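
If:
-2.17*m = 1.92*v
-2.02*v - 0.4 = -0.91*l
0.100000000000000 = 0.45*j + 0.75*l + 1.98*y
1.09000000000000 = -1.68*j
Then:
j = -0.65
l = 0.522619047619048 - 2.64*y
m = 1.05229000319387*y - 0.0331067208103299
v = 0.0374174917491749 - 1.18930693069307*y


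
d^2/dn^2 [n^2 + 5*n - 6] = 2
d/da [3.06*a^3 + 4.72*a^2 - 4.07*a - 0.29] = 9.18*a^2 + 9.44*a - 4.07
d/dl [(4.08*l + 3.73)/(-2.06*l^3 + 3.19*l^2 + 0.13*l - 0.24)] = (16.8096*l^3 + 10.0362*l^2 - 23.7974*l - 1.4641)/(4.2436*l^6 - 13.1428*l^5 + 9.6405*l^4 + 1.8182*l^3 - 1.5143*l^2 - 0.0624*l + 0.0576)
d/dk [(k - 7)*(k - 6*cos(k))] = k + (k - 7)*(6*sin(k) + 1) - 6*cos(k)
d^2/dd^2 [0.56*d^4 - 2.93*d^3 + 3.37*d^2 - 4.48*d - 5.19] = 6.72*d^2 - 17.58*d + 6.74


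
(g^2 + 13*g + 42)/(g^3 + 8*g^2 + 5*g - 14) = (g + 6)/(g^2 + g - 2)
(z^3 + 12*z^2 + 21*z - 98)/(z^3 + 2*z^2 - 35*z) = (z^2 + 5*z - 14)/(z*(z - 5))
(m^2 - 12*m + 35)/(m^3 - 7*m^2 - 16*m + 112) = (m - 5)/(m^2 - 16)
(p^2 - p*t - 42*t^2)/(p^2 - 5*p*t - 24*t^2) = (-p^2 + p*t + 42*t^2)/(-p^2 + 5*p*t + 24*t^2)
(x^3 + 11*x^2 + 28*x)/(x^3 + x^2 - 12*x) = (x + 7)/(x - 3)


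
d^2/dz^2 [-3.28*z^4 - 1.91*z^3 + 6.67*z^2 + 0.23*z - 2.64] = -39.36*z^2 - 11.46*z + 13.34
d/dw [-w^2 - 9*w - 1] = -2*w - 9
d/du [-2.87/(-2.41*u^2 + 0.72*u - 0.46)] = (2.0664 - 13.8334*u)/(2.41*u^2 - 0.72*u + 0.46)^2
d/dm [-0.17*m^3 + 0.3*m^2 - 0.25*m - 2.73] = -0.51*m^2 + 0.6*m - 0.25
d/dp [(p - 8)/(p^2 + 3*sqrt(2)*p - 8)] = (p^2 + 3*sqrt(2)*p - (p - 8)*(2*p + 3*sqrt(2)) - 8)/(p^2 + 3*sqrt(2)*p - 8)^2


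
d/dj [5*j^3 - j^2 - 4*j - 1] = 15*j^2 - 2*j - 4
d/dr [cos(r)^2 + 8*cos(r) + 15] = -2*(cos(r) + 4)*sin(r)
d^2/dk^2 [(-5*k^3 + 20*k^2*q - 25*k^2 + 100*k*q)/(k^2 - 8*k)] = 520*(q - 2)/(k^3 - 24*k^2 + 192*k - 512)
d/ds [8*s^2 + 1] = 16*s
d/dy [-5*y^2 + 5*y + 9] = 5 - 10*y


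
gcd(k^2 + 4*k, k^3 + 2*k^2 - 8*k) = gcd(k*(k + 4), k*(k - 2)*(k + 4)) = k^2 + 4*k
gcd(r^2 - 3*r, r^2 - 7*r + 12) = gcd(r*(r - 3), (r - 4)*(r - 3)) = r - 3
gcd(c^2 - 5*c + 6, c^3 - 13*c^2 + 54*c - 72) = c - 3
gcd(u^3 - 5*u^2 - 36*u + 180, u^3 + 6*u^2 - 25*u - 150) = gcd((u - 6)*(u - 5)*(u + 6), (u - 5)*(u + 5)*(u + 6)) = u^2 + u - 30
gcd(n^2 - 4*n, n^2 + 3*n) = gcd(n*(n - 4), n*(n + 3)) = n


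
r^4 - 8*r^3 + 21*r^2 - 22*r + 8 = (r - 4)*(r - 2)*(r - 1)^2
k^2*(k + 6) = k^3 + 6*k^2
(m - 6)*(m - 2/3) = m^2 - 20*m/3 + 4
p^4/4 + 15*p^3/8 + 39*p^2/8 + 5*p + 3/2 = (p/2 + 1/4)*(p/2 + 1)*(p + 2)*(p + 3)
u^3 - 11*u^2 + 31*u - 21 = (u - 7)*(u - 3)*(u - 1)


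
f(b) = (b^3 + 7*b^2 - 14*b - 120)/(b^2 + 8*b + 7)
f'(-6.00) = -2.00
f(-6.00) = 0.00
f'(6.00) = 1.32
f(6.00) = 2.90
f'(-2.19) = 12.61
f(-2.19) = 11.58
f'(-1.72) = 33.02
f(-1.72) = 21.12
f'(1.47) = 3.68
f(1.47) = -5.84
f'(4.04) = 1.63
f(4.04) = 0.07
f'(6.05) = 1.31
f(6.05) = 2.97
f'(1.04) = 4.95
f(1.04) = -7.67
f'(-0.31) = 35.92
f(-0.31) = -24.92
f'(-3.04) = 4.77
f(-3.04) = 5.06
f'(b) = (-2*b - 8)*(b^3 + 7*b^2 - 14*b - 120)/(b^2 + 8*b + 7)^2 + (3*b^2 + 14*b - 14)/(b^2 + 8*b + 7)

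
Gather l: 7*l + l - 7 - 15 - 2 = 8*l - 24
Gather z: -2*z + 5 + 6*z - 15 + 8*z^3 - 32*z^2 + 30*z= 8*z^3 - 32*z^2 + 34*z - 10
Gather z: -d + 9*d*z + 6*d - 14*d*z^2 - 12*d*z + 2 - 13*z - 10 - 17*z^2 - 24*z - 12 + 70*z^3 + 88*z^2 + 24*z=5*d + 70*z^3 + z^2*(71 - 14*d) + z*(-3*d - 13) - 20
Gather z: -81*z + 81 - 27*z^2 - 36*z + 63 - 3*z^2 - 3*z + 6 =-30*z^2 - 120*z + 150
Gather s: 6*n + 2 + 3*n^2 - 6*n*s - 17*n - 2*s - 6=3*n^2 - 11*n + s*(-6*n - 2) - 4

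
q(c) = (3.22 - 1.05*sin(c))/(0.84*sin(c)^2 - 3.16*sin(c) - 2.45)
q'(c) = (3.22 - 1.05*sin(c))*(-1.68*sin(c)*cos(c) + 3.16*cos(c))/(0.84*sin(c)^2 - 3.16*sin(c) - 2.45)^2 - 1.05*cos(c)/(0.84*sin(c)^2 - 3.16*sin(c) - 2.45)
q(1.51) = -0.46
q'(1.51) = 0.02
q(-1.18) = 3.52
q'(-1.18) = 4.98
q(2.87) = -0.91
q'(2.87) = -1.04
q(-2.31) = 11.62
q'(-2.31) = -98.07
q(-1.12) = 3.87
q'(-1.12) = 6.91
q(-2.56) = -8.24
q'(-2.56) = -62.98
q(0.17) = -1.03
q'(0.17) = 1.33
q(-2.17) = 5.58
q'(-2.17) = -18.74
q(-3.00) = -1.69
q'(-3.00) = -3.39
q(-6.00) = -0.90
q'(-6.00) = 1.02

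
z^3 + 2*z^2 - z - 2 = (z - 1)*(z + 1)*(z + 2)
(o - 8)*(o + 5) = o^2 - 3*o - 40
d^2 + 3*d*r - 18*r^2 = (d - 3*r)*(d + 6*r)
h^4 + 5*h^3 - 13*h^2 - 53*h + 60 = (h - 3)*(h - 1)*(h + 4)*(h + 5)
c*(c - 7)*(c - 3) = c^3 - 10*c^2 + 21*c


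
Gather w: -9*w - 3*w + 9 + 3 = 12 - 12*w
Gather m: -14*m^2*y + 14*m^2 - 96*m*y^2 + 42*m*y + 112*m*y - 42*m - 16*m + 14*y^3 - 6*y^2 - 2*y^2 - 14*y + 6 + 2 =m^2*(14 - 14*y) + m*(-96*y^2 + 154*y - 58) + 14*y^3 - 8*y^2 - 14*y + 8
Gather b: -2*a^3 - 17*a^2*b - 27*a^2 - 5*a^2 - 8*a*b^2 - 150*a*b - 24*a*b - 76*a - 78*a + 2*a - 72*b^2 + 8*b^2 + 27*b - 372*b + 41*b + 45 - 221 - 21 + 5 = -2*a^3 - 32*a^2 - 152*a + b^2*(-8*a - 64) + b*(-17*a^2 - 174*a - 304) - 192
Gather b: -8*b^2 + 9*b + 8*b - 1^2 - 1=-8*b^2 + 17*b - 2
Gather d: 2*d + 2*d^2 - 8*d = 2*d^2 - 6*d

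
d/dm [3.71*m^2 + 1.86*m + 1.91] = 7.42*m + 1.86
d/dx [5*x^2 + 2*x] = 10*x + 2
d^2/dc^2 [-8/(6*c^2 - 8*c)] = 8*(3*c*(3*c - 4) - 4*(3*c - 2)^2)/(c^3*(3*c - 4)^3)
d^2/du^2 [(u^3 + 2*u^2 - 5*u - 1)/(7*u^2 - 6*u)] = 2*(-125*u^3 - 147*u^2 + 126*u - 36)/(u^3*(343*u^3 - 882*u^2 + 756*u - 216))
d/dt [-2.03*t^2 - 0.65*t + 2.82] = -4.06*t - 0.65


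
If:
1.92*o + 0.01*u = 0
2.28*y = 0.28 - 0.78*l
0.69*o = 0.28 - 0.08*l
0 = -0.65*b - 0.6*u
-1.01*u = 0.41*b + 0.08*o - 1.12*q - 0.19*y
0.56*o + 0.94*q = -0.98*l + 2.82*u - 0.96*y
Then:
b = -1.05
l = 3.55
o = -0.01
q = 0.83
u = 1.14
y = -1.09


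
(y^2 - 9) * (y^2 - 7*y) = y^4 - 7*y^3 - 9*y^2 + 63*y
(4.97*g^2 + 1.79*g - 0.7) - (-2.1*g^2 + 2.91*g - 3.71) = 7.07*g^2 - 1.12*g + 3.01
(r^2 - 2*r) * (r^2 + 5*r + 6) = r^4 + 3*r^3 - 4*r^2 - 12*r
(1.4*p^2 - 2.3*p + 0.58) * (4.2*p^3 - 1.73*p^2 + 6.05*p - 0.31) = 5.88*p^5 - 12.082*p^4 + 14.885*p^3 - 15.3524*p^2 + 4.222*p - 0.1798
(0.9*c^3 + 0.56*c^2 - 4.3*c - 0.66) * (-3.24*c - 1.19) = -2.916*c^4 - 2.8854*c^3 + 13.2656*c^2 + 7.2554*c + 0.7854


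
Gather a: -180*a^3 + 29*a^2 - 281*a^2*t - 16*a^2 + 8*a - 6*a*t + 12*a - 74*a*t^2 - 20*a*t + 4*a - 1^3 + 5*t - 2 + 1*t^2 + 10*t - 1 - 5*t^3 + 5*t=-180*a^3 + a^2*(13 - 281*t) + a*(-74*t^2 - 26*t + 24) - 5*t^3 + t^2 + 20*t - 4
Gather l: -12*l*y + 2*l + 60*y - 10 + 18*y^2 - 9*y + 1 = l*(2 - 12*y) + 18*y^2 + 51*y - 9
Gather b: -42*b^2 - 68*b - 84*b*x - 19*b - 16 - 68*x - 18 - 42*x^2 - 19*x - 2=-42*b^2 + b*(-84*x - 87) - 42*x^2 - 87*x - 36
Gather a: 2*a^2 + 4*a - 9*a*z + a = 2*a^2 + a*(5 - 9*z)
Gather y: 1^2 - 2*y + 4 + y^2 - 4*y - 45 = y^2 - 6*y - 40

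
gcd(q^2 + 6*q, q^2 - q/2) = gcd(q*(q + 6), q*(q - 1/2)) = q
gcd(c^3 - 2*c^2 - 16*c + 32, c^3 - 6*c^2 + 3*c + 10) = c - 2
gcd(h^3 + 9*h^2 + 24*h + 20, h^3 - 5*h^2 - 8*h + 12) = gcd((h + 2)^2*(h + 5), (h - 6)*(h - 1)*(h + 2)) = h + 2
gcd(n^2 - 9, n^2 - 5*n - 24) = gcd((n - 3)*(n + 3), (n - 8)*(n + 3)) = n + 3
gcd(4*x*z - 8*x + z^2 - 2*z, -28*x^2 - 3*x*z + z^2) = 4*x + z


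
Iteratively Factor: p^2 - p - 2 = (p + 1)*(p - 2)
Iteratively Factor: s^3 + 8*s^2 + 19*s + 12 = (s + 3)*(s^2 + 5*s + 4) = (s + 3)*(s + 4)*(s + 1)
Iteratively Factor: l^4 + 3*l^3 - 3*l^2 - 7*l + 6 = (l + 2)*(l^3 + l^2 - 5*l + 3) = (l - 1)*(l + 2)*(l^2 + 2*l - 3) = (l - 1)*(l + 2)*(l + 3)*(l - 1)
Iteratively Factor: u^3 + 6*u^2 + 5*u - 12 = (u + 4)*(u^2 + 2*u - 3) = (u + 3)*(u + 4)*(u - 1)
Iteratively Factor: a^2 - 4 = (a + 2)*(a - 2)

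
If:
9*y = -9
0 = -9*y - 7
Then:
No Solution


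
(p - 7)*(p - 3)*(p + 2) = p^3 - 8*p^2 + p + 42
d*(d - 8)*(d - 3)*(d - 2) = d^4 - 13*d^3 + 46*d^2 - 48*d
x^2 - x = x*(x - 1)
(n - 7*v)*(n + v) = n^2 - 6*n*v - 7*v^2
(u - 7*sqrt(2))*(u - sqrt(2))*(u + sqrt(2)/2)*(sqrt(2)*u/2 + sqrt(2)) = sqrt(2)*u^4/2 - 15*u^3/2 + sqrt(2)*u^3 - 15*u^2 + 3*sqrt(2)*u^2 + 7*u + 6*sqrt(2)*u + 14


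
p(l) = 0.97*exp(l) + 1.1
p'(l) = 0.97*exp(l)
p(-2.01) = 1.23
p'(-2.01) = 0.13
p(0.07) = 2.14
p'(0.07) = 1.04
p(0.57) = 2.82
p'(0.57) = 1.72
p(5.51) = 240.84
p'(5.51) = 239.74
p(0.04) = 2.11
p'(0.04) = 1.01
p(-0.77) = 1.55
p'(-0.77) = 0.45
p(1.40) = 5.03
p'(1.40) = 3.93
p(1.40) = 5.03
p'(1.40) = 3.93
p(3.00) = 20.58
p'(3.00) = 19.48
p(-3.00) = 1.15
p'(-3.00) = 0.05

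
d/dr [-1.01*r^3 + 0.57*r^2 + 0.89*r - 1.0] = -3.03*r^2 + 1.14*r + 0.89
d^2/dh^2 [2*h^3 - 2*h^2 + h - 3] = 12*h - 4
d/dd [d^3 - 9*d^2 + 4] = 3*d*(d - 6)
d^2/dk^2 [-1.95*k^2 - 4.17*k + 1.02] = -3.90000000000000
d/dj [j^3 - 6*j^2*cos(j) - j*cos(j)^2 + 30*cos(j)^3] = 6*j^2*sin(j) + 3*j^2 + j*sin(2*j) - 12*j*cos(j) - 90*sin(j)*cos(j)^2 - cos(j)^2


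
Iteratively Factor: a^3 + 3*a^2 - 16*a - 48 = (a - 4)*(a^2 + 7*a + 12) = (a - 4)*(a + 3)*(a + 4)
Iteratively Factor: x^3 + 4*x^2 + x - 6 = (x + 2)*(x^2 + 2*x - 3) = (x - 1)*(x + 2)*(x + 3)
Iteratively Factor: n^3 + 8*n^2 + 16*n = (n + 4)*(n^2 + 4*n) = n*(n + 4)*(n + 4)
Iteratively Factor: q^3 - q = (q - 1)*(q^2 + q) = q*(q - 1)*(q + 1)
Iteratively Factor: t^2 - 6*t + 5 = (t - 5)*(t - 1)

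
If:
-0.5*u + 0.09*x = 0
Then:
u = 0.18*x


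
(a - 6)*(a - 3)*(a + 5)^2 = a^4 + a^3 - 47*a^2 - 45*a + 450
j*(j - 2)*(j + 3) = j^3 + j^2 - 6*j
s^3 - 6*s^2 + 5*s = s*(s - 5)*(s - 1)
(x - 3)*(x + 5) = x^2 + 2*x - 15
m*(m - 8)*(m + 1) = m^3 - 7*m^2 - 8*m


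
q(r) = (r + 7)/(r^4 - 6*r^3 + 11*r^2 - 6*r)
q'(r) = (r + 7)*(-4*r^3 + 18*r^2 - 22*r + 6)/(r^4 - 6*r^3 + 11*r^2 - 6*r)^2 + 1/(r^4 - 6*r^3 + 11*r^2 - 6*r)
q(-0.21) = 3.77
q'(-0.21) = 24.48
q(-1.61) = 0.08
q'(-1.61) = 0.13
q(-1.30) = 0.13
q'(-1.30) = 0.26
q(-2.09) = 0.04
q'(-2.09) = 0.05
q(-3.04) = 0.01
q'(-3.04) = 0.01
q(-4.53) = 0.00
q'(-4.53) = 0.00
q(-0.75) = 0.46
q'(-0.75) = 1.24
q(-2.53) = 0.02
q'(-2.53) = 0.03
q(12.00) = 0.00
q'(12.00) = 0.00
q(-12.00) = 0.00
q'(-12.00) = 0.00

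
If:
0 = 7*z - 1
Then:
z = 1/7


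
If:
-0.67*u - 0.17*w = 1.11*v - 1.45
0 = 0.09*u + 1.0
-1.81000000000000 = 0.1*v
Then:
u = -11.11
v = -18.10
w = 170.50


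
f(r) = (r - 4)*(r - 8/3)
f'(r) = 2*r - 20/3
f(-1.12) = 19.39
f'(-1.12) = -8.91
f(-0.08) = 11.21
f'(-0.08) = -6.83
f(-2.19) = 30.06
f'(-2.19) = -11.05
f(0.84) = 5.77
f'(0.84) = -4.99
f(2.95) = -0.30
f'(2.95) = -0.77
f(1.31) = 3.65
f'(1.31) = -4.05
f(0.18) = 9.50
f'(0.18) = -6.31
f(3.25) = -0.44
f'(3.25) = -0.17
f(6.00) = 6.67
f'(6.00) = 5.33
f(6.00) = 6.67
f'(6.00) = 5.33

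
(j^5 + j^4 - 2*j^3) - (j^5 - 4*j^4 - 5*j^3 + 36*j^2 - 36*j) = 5*j^4 + 3*j^3 - 36*j^2 + 36*j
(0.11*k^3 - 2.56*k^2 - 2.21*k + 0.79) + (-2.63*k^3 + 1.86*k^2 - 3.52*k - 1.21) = -2.52*k^3 - 0.7*k^2 - 5.73*k - 0.42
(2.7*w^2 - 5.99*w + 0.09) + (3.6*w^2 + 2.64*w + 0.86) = 6.3*w^2 - 3.35*w + 0.95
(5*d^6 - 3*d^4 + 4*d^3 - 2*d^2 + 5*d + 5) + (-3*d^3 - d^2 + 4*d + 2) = 5*d^6 - 3*d^4 + d^3 - 3*d^2 + 9*d + 7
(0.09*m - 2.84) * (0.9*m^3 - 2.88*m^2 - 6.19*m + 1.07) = 0.081*m^4 - 2.8152*m^3 + 7.6221*m^2 + 17.6759*m - 3.0388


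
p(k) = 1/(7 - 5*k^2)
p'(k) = 10*k/(7 - 5*k^2)^2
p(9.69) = -0.00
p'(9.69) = 0.00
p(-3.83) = -0.02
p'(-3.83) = -0.01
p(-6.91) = -0.00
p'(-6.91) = -0.00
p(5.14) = -0.01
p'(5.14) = 0.00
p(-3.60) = -0.02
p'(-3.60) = -0.01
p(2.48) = -0.04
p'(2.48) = 0.04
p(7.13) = -0.00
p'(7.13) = 0.00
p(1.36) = -0.44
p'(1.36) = 2.69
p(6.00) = -0.00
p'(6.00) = 0.00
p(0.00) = 0.14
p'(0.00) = 0.00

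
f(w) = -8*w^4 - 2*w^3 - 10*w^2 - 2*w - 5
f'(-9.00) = 23020.00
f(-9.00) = -51827.00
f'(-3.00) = 868.00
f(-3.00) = -683.00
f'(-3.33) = 1179.70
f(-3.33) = -1019.09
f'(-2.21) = 358.30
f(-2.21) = -218.67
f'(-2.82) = 724.31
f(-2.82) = -539.96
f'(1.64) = -192.09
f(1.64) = -101.87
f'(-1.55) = 133.75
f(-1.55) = -64.65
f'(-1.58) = 140.84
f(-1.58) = -68.77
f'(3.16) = -1134.86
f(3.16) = -971.98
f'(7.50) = -13989.50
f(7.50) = -26738.75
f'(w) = -32*w^3 - 6*w^2 - 20*w - 2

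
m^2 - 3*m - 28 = (m - 7)*(m + 4)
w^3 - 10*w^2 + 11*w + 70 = (w - 7)*(w - 5)*(w + 2)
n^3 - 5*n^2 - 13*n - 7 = (n - 7)*(n + 1)^2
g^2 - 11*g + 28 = (g - 7)*(g - 4)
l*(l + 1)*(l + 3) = l^3 + 4*l^2 + 3*l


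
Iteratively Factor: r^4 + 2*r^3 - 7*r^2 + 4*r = (r)*(r^3 + 2*r^2 - 7*r + 4) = r*(r + 4)*(r^2 - 2*r + 1) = r*(r - 1)*(r + 4)*(r - 1)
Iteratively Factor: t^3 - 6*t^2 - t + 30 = (t - 3)*(t^2 - 3*t - 10) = (t - 3)*(t + 2)*(t - 5)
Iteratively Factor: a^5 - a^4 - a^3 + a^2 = (a - 1)*(a^4 - a^2) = a*(a - 1)*(a^3 - a) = a*(a - 1)*(a + 1)*(a^2 - a) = a^2*(a - 1)*(a + 1)*(a - 1)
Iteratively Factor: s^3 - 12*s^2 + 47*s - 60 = (s - 3)*(s^2 - 9*s + 20) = (s - 4)*(s - 3)*(s - 5)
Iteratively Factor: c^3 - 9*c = (c)*(c^2 - 9) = c*(c - 3)*(c + 3)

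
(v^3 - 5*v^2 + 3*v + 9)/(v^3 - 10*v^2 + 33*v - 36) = (v + 1)/(v - 4)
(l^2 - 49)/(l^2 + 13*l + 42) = (l - 7)/(l + 6)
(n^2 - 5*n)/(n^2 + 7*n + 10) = n*(n - 5)/(n^2 + 7*n + 10)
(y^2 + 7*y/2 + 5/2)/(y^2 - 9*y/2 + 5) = (2*y^2 + 7*y + 5)/(2*y^2 - 9*y + 10)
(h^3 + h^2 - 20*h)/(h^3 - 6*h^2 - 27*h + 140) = h/(h - 7)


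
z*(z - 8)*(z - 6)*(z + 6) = z^4 - 8*z^3 - 36*z^2 + 288*z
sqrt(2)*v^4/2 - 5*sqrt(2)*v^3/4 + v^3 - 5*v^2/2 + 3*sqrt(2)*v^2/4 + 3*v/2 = v*(v - 3/2)*(v - 1)*(sqrt(2)*v/2 + 1)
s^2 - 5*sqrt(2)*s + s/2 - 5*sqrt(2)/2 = (s + 1/2)*(s - 5*sqrt(2))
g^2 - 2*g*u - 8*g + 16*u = (g - 8)*(g - 2*u)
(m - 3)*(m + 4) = m^2 + m - 12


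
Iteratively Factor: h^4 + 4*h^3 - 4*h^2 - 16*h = (h + 2)*(h^3 + 2*h^2 - 8*h) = (h - 2)*(h + 2)*(h^2 + 4*h) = (h - 2)*(h + 2)*(h + 4)*(h)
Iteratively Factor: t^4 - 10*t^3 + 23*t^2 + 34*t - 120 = (t - 3)*(t^3 - 7*t^2 + 2*t + 40) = (t - 4)*(t - 3)*(t^2 - 3*t - 10) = (t - 5)*(t - 4)*(t - 3)*(t + 2)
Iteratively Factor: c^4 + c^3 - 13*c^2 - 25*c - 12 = (c - 4)*(c^3 + 5*c^2 + 7*c + 3) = (c - 4)*(c + 1)*(c^2 + 4*c + 3) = (c - 4)*(c + 1)*(c + 3)*(c + 1)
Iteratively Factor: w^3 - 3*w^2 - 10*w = (w)*(w^2 - 3*w - 10) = w*(w - 5)*(w + 2)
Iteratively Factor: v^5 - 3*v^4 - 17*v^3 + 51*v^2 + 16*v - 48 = (v - 1)*(v^4 - 2*v^3 - 19*v^2 + 32*v + 48) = (v - 4)*(v - 1)*(v^3 + 2*v^2 - 11*v - 12) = (v - 4)*(v - 1)*(v + 4)*(v^2 - 2*v - 3) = (v - 4)*(v - 3)*(v - 1)*(v + 4)*(v + 1)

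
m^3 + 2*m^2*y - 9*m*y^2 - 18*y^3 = (m - 3*y)*(m + 2*y)*(m + 3*y)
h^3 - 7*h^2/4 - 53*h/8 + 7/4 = (h - 7/2)*(h - 1/4)*(h + 2)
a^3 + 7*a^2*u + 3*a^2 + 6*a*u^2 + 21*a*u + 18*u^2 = (a + 3)*(a + u)*(a + 6*u)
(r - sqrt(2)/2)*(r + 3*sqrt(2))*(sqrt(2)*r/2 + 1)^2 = r^4/2 + 9*sqrt(2)*r^3/4 + 9*r^2/2 - sqrt(2)*r/2 - 3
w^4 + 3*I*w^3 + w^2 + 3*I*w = w*(w + 3*I)*(-I*w + 1)*(I*w + 1)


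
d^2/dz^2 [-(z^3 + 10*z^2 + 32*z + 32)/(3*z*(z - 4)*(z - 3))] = 2*(-17*z^6 - 60*z^5 + 840*z^4 - 376*z^3 - 5856*z^2 + 8064*z - 4608)/(3*z^3*(z^6 - 21*z^5 + 183*z^4 - 847*z^3 + 2196*z^2 - 3024*z + 1728))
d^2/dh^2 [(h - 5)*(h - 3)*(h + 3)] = 6*h - 10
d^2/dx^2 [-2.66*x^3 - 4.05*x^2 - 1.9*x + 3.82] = -15.96*x - 8.1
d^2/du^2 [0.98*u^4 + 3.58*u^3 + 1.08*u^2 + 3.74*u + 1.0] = 11.76*u^2 + 21.48*u + 2.16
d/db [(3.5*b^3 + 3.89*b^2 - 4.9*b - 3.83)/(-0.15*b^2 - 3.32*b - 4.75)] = (-0.525*b^4 - 23.24*b^3 - 63.5248*b^2 - 38.104*b + 10.5594)/(0.0225*b^4 + 0.996*b^3 + 12.4474*b^2 + 31.54*b + 22.5625)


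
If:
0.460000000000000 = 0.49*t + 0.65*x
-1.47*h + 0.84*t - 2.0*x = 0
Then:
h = 0.536443148688047 - 2.11856171039845*x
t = 0.938775510204082 - 1.3265306122449*x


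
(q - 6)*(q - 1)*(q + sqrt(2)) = q^3 - 7*q^2 + sqrt(2)*q^2 - 7*sqrt(2)*q + 6*q + 6*sqrt(2)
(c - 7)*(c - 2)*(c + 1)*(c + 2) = c^4 - 6*c^3 - 11*c^2 + 24*c + 28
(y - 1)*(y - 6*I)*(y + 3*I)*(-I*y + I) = -I*y^4 - 3*y^3 + 2*I*y^3 + 6*y^2 - 19*I*y^2 - 3*y + 36*I*y - 18*I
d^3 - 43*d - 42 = (d - 7)*(d + 1)*(d + 6)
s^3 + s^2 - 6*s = s*(s - 2)*(s + 3)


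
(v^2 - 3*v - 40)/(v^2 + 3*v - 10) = (v - 8)/(v - 2)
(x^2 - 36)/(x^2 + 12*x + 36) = (x - 6)/(x + 6)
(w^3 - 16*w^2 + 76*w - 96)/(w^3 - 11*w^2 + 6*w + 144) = (w - 2)/(w + 3)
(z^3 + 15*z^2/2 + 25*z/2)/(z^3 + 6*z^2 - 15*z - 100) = z*(2*z + 5)/(2*(z^2 + z - 20))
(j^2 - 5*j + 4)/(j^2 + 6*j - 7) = (j - 4)/(j + 7)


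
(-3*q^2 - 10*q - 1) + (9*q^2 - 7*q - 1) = 6*q^2 - 17*q - 2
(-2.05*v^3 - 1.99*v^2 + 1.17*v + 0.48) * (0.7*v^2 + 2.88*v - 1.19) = -1.435*v^5 - 7.297*v^4 - 2.4727*v^3 + 6.0737*v^2 - 0.00990000000000002*v - 0.5712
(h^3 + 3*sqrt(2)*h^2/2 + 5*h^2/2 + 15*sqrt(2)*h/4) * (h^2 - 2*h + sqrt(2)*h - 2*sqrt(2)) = h^5 + h^4/2 + 5*sqrt(2)*h^4/2 - 2*h^3 + 5*sqrt(2)*h^3/4 - 25*sqrt(2)*h^2/2 + 3*h^2/2 - 15*h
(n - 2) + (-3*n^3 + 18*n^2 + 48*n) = -3*n^3 + 18*n^2 + 49*n - 2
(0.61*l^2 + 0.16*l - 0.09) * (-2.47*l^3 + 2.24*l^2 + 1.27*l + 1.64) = -1.5067*l^5 + 0.9712*l^4 + 1.3554*l^3 + 1.002*l^2 + 0.1481*l - 0.1476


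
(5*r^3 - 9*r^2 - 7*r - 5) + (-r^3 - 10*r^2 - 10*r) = 4*r^3 - 19*r^2 - 17*r - 5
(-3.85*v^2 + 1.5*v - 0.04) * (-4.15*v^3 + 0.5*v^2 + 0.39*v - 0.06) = 15.9775*v^5 - 8.15*v^4 - 0.5855*v^3 + 0.796*v^2 - 0.1056*v + 0.0024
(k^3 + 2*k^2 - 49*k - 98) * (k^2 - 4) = k^5 + 2*k^4 - 53*k^3 - 106*k^2 + 196*k + 392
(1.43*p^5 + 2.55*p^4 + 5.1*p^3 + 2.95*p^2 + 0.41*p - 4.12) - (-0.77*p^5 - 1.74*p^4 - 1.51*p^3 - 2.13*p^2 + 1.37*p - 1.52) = 2.2*p^5 + 4.29*p^4 + 6.61*p^3 + 5.08*p^2 - 0.96*p - 2.6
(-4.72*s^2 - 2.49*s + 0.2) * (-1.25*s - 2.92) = 5.9*s^3 + 16.8949*s^2 + 7.0208*s - 0.584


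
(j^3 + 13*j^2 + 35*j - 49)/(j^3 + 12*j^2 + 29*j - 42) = (j + 7)/(j + 6)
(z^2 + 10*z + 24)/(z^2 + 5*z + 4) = (z + 6)/(z + 1)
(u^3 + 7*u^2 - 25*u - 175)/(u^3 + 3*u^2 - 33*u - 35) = (u + 5)/(u + 1)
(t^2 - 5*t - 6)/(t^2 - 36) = (t + 1)/(t + 6)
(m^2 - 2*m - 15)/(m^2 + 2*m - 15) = (m^2 - 2*m - 15)/(m^2 + 2*m - 15)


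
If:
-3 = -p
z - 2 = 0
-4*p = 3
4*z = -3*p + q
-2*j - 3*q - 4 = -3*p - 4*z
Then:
No Solution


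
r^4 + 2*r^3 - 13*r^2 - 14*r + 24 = (r - 3)*(r - 1)*(r + 2)*(r + 4)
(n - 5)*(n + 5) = n^2 - 25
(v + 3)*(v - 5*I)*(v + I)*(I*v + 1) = I*v^4 + 5*v^3 + 3*I*v^3 + 15*v^2 + I*v^2 + 5*v + 3*I*v + 15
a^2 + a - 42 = (a - 6)*(a + 7)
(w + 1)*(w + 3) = w^2 + 4*w + 3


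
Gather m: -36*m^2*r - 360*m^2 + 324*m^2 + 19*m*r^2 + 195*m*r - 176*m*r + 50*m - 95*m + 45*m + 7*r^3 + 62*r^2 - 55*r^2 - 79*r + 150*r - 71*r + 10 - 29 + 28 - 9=m^2*(-36*r - 36) + m*(19*r^2 + 19*r) + 7*r^3 + 7*r^2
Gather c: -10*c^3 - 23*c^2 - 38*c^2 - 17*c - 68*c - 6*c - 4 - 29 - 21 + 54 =-10*c^3 - 61*c^2 - 91*c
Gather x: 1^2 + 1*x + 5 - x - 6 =0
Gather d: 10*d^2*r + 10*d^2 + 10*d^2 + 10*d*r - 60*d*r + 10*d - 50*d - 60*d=d^2*(10*r + 20) + d*(-50*r - 100)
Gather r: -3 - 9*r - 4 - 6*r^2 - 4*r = -6*r^2 - 13*r - 7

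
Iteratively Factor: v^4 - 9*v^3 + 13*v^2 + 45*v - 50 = (v + 2)*(v^3 - 11*v^2 + 35*v - 25) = (v - 5)*(v + 2)*(v^2 - 6*v + 5) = (v - 5)^2*(v + 2)*(v - 1)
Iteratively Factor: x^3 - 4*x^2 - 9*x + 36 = (x - 4)*(x^2 - 9) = (x - 4)*(x - 3)*(x + 3)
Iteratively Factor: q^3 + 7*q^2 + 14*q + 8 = (q + 4)*(q^2 + 3*q + 2) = (q + 2)*(q + 4)*(q + 1)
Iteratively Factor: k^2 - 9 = (k - 3)*(k + 3)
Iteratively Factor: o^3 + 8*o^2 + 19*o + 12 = (o + 4)*(o^2 + 4*o + 3) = (o + 1)*(o + 4)*(o + 3)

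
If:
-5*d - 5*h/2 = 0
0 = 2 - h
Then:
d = -1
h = 2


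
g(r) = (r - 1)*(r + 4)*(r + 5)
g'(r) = (r - 1)*(r + 4) + (r - 1)*(r + 5) + (r + 4)*(r + 5) = 3*r^2 + 16*r + 11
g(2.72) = 89.23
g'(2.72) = 76.72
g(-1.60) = -21.22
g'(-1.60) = -6.92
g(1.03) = 0.91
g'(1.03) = 30.66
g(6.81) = 741.74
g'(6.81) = 259.09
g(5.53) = 454.59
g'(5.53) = 191.22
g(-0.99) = -24.02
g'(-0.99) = -1.90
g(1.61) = 22.62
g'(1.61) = 44.54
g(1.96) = 39.82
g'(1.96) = 53.88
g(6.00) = 550.00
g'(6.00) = 215.00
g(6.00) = 550.00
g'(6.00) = 215.00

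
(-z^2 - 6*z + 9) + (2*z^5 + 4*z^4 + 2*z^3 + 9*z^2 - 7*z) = 2*z^5 + 4*z^4 + 2*z^3 + 8*z^2 - 13*z + 9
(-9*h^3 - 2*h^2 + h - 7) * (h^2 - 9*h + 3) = -9*h^5 + 79*h^4 - 8*h^3 - 22*h^2 + 66*h - 21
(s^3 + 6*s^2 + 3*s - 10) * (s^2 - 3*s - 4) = s^5 + 3*s^4 - 19*s^3 - 43*s^2 + 18*s + 40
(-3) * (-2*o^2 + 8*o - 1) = 6*o^2 - 24*o + 3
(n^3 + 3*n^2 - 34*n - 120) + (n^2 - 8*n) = n^3 + 4*n^2 - 42*n - 120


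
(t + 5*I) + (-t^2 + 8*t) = -t^2 + 9*t + 5*I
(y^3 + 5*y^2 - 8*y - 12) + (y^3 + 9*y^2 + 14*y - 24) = 2*y^3 + 14*y^2 + 6*y - 36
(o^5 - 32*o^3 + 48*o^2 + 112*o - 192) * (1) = o^5 - 32*o^3 + 48*o^2 + 112*o - 192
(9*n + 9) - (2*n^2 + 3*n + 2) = -2*n^2 + 6*n + 7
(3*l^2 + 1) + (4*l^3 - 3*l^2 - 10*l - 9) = 4*l^3 - 10*l - 8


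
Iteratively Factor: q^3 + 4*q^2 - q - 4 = (q + 1)*(q^2 + 3*q - 4) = (q + 1)*(q + 4)*(q - 1)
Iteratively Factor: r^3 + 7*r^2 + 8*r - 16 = (r + 4)*(r^2 + 3*r - 4) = (r - 1)*(r + 4)*(r + 4)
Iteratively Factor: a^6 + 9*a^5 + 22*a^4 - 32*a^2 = (a + 4)*(a^5 + 5*a^4 + 2*a^3 - 8*a^2) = (a - 1)*(a + 4)*(a^4 + 6*a^3 + 8*a^2) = (a - 1)*(a + 4)^2*(a^3 + 2*a^2) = (a - 1)*(a + 2)*(a + 4)^2*(a^2) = a*(a - 1)*(a + 2)*(a + 4)^2*(a)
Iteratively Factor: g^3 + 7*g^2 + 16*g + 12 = (g + 2)*(g^2 + 5*g + 6) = (g + 2)^2*(g + 3)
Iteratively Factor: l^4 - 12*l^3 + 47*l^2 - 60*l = (l - 4)*(l^3 - 8*l^2 + 15*l) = l*(l - 4)*(l^2 - 8*l + 15) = l*(l - 4)*(l - 3)*(l - 5)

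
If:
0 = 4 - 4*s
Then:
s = 1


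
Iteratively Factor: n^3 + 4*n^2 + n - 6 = (n + 3)*(n^2 + n - 2) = (n + 2)*(n + 3)*(n - 1)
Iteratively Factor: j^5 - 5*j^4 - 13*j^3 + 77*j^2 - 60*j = (j - 1)*(j^4 - 4*j^3 - 17*j^2 + 60*j) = (j - 1)*(j + 4)*(j^3 - 8*j^2 + 15*j) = (j - 5)*(j - 1)*(j + 4)*(j^2 - 3*j) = j*(j - 5)*(j - 1)*(j + 4)*(j - 3)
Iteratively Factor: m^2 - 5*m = (m)*(m - 5)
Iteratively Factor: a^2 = (a)*(a)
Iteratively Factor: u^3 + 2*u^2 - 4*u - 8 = (u + 2)*(u^2 - 4) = (u + 2)^2*(u - 2)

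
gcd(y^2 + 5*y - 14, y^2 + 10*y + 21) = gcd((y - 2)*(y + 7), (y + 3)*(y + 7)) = y + 7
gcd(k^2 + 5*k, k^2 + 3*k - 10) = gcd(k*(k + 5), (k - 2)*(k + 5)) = k + 5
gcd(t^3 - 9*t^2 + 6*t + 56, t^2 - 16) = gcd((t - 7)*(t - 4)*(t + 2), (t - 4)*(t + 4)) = t - 4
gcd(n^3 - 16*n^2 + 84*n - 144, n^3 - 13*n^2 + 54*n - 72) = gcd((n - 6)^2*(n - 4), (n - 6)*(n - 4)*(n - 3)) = n^2 - 10*n + 24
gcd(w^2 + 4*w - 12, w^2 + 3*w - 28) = 1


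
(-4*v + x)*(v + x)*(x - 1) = -4*v^2*x + 4*v^2 - 3*v*x^2 + 3*v*x + x^3 - x^2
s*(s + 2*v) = s^2 + 2*s*v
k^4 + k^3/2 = k^3*(k + 1/2)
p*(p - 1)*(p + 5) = p^3 + 4*p^2 - 5*p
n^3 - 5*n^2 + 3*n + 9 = (n - 3)^2*(n + 1)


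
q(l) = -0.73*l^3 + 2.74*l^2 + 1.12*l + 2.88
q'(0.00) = 1.12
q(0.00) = 2.88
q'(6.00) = -44.84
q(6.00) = -49.44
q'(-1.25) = -9.15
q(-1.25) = 7.19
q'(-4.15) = -59.34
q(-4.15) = 97.60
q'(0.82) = 4.14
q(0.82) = 5.24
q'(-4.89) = -78.04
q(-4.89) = 148.28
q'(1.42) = 4.49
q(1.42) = 7.91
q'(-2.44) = -25.29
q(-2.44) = 27.06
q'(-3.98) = -55.38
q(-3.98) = 87.85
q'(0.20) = 2.13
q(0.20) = 3.21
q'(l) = -2.19*l^2 + 5.48*l + 1.12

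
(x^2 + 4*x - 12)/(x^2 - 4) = (x + 6)/(x + 2)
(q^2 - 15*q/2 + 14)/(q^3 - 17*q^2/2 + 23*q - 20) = (2*q - 7)/(2*q^2 - 9*q + 10)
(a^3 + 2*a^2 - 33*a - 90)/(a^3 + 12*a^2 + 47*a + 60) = (a - 6)/(a + 4)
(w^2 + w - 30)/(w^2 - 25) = (w + 6)/(w + 5)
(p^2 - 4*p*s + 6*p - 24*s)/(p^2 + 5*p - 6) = (p - 4*s)/(p - 1)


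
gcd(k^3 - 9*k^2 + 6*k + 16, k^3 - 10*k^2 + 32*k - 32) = k - 2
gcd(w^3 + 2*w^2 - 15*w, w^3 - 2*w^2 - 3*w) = w^2 - 3*w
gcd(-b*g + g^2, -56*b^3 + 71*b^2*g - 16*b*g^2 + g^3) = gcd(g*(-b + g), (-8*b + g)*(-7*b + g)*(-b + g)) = b - g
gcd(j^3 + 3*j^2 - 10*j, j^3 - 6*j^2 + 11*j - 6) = j - 2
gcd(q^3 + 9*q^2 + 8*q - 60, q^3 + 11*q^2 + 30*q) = q^2 + 11*q + 30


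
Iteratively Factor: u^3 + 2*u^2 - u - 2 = (u + 2)*(u^2 - 1) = (u + 1)*(u + 2)*(u - 1)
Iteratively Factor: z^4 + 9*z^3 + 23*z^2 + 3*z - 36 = (z + 4)*(z^3 + 5*z^2 + 3*z - 9) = (z + 3)*(z + 4)*(z^2 + 2*z - 3) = (z + 3)^2*(z + 4)*(z - 1)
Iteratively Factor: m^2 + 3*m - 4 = (m - 1)*(m + 4)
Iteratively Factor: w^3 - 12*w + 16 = (w - 2)*(w^2 + 2*w - 8) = (w - 2)^2*(w + 4)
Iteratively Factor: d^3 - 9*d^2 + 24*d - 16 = (d - 4)*(d^2 - 5*d + 4) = (d - 4)*(d - 1)*(d - 4)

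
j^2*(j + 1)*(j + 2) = j^4 + 3*j^3 + 2*j^2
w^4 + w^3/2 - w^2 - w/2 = w*(w - 1)*(w + 1/2)*(w + 1)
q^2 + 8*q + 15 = (q + 3)*(q + 5)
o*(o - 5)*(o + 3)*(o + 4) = o^4 + 2*o^3 - 23*o^2 - 60*o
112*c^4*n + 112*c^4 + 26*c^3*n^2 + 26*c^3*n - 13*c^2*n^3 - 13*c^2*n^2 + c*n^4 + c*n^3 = (-8*c + n)*(-7*c + n)*(2*c + n)*(c*n + c)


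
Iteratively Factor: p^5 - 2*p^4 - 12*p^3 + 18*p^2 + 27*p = (p - 3)*(p^4 + p^3 - 9*p^2 - 9*p) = (p - 3)^2*(p^3 + 4*p^2 + 3*p) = (p - 3)^2*(p + 3)*(p^2 + p) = p*(p - 3)^2*(p + 3)*(p + 1)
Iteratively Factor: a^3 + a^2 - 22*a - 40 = (a + 4)*(a^2 - 3*a - 10) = (a + 2)*(a + 4)*(a - 5)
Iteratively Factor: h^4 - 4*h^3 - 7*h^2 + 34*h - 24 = (h + 3)*(h^3 - 7*h^2 + 14*h - 8) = (h - 4)*(h + 3)*(h^2 - 3*h + 2) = (h - 4)*(h - 2)*(h + 3)*(h - 1)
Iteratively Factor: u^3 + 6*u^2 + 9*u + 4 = (u + 1)*(u^2 + 5*u + 4) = (u + 1)^2*(u + 4)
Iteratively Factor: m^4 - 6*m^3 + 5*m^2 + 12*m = (m + 1)*(m^3 - 7*m^2 + 12*m) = (m - 4)*(m + 1)*(m^2 - 3*m) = m*(m - 4)*(m + 1)*(m - 3)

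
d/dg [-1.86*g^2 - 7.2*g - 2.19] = -3.72*g - 7.2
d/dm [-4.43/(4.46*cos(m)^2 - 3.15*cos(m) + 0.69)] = (13.9545 - 39.5156*cos(m))*sin(m)/(4.46*cos(m)^2 - 3.15*cos(m) + 0.69)^2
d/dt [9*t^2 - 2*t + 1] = 18*t - 2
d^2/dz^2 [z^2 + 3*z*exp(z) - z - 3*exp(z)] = 3*z*exp(z) + 3*exp(z) + 2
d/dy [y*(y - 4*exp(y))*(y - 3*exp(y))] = -7*y^2*exp(y) + 3*y^2 + 24*y*exp(2*y) - 14*y*exp(y) + 12*exp(2*y)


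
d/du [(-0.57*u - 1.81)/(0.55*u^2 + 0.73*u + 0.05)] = (0.3135*u^2 + 1.991*u + 1.2928)/(0.3025*u^4 + 0.803*u^3 + 0.5879*u^2 + 0.073*u + 0.0025)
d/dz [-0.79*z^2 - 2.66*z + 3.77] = -1.58*z - 2.66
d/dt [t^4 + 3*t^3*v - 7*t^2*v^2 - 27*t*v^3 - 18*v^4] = 4*t^3 + 9*t^2*v - 14*t*v^2 - 27*v^3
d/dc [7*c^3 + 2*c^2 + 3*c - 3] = 21*c^2 + 4*c + 3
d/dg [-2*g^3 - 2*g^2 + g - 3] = -6*g^2 - 4*g + 1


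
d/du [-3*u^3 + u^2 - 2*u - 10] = -9*u^2 + 2*u - 2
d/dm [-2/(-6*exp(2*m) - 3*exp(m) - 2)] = (-24*exp(m) - 6)*exp(m)/(6*exp(2*m) + 3*exp(m) + 2)^2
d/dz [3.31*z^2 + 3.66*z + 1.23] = 6.62*z + 3.66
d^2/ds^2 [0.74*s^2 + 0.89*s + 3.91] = 1.48000000000000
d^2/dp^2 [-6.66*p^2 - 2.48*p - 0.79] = -13.3200000000000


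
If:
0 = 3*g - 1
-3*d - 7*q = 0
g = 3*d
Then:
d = 1/9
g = 1/3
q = -1/21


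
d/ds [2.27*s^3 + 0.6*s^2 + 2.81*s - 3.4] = 6.81*s^2 + 1.2*s + 2.81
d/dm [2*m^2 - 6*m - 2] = 4*m - 6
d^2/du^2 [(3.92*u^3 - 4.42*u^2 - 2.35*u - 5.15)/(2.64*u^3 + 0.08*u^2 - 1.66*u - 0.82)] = (-5.6843418860808e-14*u^7 - 63.267072*u^6 + 4.80268799999999*u^5 - 448.088256*u^4 - 151.043808*u^3 + 104.446752*u^2 - 47.898912*u - 28.604736)/(18.399744*u^9 + 1.672704*u^8 - 34.65792*u^7 - 19.248256*u^6 + 20.753376*u^5 + 22.207008*u^4 + 1.404488*u^3 - 6.6174*u^2 - 3.348552*u - 0.551368)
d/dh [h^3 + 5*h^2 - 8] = h*(3*h + 10)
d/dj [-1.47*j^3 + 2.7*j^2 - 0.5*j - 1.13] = -4.41*j^2 + 5.4*j - 0.5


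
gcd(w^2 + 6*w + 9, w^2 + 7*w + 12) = w + 3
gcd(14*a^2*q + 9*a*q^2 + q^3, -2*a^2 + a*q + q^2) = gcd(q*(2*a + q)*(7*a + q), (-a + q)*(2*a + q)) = 2*a + q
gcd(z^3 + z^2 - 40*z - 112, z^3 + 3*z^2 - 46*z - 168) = z^2 - 3*z - 28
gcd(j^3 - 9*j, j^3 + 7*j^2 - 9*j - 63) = j^2 - 9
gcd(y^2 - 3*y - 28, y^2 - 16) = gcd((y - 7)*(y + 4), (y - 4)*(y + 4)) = y + 4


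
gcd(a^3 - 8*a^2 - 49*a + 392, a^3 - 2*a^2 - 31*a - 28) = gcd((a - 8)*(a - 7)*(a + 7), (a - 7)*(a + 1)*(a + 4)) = a - 7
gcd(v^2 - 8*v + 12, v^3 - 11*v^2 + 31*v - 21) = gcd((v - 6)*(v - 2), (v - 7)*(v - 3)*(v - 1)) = 1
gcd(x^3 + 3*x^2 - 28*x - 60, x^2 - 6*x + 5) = x - 5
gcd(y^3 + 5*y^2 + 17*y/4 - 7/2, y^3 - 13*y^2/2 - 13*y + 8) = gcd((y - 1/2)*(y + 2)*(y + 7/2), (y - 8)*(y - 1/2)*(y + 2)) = y^2 + 3*y/2 - 1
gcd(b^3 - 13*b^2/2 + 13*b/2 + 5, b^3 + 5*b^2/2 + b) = b + 1/2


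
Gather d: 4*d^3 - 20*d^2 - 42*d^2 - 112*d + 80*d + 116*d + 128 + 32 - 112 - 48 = 4*d^3 - 62*d^2 + 84*d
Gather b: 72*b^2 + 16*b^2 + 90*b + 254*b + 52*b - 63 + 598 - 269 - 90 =88*b^2 + 396*b + 176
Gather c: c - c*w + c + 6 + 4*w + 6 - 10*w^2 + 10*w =c*(2 - w) - 10*w^2 + 14*w + 12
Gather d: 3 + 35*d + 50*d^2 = 50*d^2 + 35*d + 3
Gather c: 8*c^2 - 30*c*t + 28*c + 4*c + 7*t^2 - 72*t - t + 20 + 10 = 8*c^2 + c*(32 - 30*t) + 7*t^2 - 73*t + 30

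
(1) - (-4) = 5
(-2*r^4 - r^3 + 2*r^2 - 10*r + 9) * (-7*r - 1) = 14*r^5 + 9*r^4 - 13*r^3 + 68*r^2 - 53*r - 9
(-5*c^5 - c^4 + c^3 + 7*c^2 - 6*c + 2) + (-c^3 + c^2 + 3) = -5*c^5 - c^4 + 8*c^2 - 6*c + 5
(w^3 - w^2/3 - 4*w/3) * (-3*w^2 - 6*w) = -3*w^5 - 5*w^4 + 6*w^3 + 8*w^2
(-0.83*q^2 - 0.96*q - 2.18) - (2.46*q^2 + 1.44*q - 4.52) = -3.29*q^2 - 2.4*q + 2.34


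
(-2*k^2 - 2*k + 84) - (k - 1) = -2*k^2 - 3*k + 85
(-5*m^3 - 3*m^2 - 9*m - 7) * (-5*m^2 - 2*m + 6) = 25*m^5 + 25*m^4 + 21*m^3 + 35*m^2 - 40*m - 42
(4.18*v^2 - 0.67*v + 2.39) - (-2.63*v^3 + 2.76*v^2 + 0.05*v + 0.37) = 2.63*v^3 + 1.42*v^2 - 0.72*v + 2.02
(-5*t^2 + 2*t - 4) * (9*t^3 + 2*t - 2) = -45*t^5 + 18*t^4 - 46*t^3 + 14*t^2 - 12*t + 8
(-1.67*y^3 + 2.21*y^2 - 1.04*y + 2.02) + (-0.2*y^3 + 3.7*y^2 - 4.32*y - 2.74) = -1.87*y^3 + 5.91*y^2 - 5.36*y - 0.72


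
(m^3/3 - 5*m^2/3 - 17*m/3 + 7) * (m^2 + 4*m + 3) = m^5/3 - m^4/3 - 34*m^3/3 - 62*m^2/3 + 11*m + 21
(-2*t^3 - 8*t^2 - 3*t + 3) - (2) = -2*t^3 - 8*t^2 - 3*t + 1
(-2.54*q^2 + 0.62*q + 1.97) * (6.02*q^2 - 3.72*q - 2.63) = -15.2908*q^4 + 13.1812*q^3 + 16.2332*q^2 - 8.959*q - 5.1811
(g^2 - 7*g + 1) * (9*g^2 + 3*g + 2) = 9*g^4 - 60*g^3 - 10*g^2 - 11*g + 2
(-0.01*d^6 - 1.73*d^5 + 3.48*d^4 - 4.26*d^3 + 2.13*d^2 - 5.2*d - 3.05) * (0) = 0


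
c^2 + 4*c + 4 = (c + 2)^2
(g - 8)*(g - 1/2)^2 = g^3 - 9*g^2 + 33*g/4 - 2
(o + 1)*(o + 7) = o^2 + 8*o + 7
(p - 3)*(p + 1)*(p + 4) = p^3 + 2*p^2 - 11*p - 12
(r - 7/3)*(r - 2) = r^2 - 13*r/3 + 14/3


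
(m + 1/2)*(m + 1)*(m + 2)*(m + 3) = m^4 + 13*m^3/2 + 14*m^2 + 23*m/2 + 3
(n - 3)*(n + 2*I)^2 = n^3 - 3*n^2 + 4*I*n^2 - 4*n - 12*I*n + 12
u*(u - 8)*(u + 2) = u^3 - 6*u^2 - 16*u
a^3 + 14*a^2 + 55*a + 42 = (a + 1)*(a + 6)*(a + 7)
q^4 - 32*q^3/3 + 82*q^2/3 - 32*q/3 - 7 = (q - 7)*(q - 3)*(q - 1)*(q + 1/3)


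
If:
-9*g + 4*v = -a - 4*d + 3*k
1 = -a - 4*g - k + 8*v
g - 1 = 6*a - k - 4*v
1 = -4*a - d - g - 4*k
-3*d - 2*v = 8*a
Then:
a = -69/1105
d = 56/1105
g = 577/3315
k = -808/3315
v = 192/1105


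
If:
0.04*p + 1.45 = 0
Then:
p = -36.25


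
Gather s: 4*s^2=4*s^2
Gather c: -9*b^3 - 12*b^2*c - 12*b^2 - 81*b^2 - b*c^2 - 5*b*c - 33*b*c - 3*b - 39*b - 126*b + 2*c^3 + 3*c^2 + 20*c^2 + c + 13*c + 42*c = -9*b^3 - 93*b^2 - 168*b + 2*c^3 + c^2*(23 - b) + c*(-12*b^2 - 38*b + 56)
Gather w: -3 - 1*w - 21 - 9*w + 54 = 30 - 10*w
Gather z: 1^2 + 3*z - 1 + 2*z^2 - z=2*z^2 + 2*z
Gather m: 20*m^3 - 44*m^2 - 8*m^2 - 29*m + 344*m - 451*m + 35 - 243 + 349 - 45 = 20*m^3 - 52*m^2 - 136*m + 96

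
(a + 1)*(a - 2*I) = a^2 + a - 2*I*a - 2*I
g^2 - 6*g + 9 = (g - 3)^2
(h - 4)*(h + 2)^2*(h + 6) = h^4 + 6*h^3 - 12*h^2 - 88*h - 96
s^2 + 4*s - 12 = (s - 2)*(s + 6)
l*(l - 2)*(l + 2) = l^3 - 4*l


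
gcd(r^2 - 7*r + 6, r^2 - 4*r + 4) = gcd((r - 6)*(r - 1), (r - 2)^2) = 1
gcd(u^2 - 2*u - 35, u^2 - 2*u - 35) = u^2 - 2*u - 35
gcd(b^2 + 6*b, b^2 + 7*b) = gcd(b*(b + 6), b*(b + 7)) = b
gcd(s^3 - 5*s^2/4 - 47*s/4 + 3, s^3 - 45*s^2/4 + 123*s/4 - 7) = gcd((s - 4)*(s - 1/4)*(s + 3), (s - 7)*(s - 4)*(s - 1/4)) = s^2 - 17*s/4 + 1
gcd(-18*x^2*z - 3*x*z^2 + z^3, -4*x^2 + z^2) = 1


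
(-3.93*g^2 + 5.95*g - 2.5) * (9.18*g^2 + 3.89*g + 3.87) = -36.0774*g^4 + 39.3333*g^3 - 15.0136*g^2 + 13.3015*g - 9.675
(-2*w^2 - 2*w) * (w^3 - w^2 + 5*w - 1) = -2*w^5 - 8*w^3 - 8*w^2 + 2*w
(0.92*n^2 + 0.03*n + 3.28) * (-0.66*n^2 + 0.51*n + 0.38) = -0.6072*n^4 + 0.4494*n^3 - 1.7999*n^2 + 1.6842*n + 1.2464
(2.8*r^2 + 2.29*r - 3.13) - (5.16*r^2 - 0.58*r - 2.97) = -2.36*r^2 + 2.87*r - 0.16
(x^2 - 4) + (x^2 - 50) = 2*x^2 - 54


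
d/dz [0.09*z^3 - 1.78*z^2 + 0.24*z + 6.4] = 0.27*z^2 - 3.56*z + 0.24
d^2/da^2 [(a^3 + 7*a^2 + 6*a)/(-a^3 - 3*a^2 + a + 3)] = 2*(-4*a^3 - 9*a^2 - 54*a - 45)/(a^6 + 6*a^5 + 3*a^4 - 28*a^3 - 9*a^2 + 54*a - 27)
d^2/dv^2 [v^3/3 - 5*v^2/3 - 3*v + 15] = 2*v - 10/3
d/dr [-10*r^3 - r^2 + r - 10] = -30*r^2 - 2*r + 1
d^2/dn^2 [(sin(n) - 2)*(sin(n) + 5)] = -3*sin(n) + 2*cos(2*n)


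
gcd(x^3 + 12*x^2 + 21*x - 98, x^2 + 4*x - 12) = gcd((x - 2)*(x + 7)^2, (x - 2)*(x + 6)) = x - 2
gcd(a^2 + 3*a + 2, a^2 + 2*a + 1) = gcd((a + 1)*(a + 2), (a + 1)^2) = a + 1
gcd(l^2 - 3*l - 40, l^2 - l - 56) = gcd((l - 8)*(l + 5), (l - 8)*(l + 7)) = l - 8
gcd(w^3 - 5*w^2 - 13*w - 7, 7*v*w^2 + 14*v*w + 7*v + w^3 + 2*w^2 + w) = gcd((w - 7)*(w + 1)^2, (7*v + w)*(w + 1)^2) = w^2 + 2*w + 1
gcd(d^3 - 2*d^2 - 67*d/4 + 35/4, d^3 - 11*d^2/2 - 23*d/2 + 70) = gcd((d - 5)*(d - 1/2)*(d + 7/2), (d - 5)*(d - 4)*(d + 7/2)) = d^2 - 3*d/2 - 35/2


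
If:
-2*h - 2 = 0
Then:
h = -1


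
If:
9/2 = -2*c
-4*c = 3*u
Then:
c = -9/4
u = 3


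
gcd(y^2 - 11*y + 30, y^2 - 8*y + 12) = y - 6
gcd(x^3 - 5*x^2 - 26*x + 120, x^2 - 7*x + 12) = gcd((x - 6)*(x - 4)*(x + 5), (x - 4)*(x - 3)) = x - 4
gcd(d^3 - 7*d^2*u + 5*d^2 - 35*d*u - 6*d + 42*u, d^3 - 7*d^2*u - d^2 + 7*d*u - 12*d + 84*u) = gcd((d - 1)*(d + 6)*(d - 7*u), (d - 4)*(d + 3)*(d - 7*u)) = -d + 7*u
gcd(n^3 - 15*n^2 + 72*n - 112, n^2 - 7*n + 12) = n - 4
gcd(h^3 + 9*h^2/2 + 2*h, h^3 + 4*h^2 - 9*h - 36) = h + 4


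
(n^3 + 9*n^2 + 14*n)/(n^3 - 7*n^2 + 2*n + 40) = n*(n + 7)/(n^2 - 9*n + 20)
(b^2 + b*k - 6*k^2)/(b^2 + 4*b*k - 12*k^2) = (b + 3*k)/(b + 6*k)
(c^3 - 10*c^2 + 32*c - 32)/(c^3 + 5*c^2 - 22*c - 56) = (c^2 - 6*c + 8)/(c^2 + 9*c + 14)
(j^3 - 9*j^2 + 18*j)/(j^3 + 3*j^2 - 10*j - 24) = j*(j - 6)/(j^2 + 6*j + 8)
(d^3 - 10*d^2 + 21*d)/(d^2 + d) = (d^2 - 10*d + 21)/(d + 1)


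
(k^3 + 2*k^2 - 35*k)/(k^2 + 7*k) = k - 5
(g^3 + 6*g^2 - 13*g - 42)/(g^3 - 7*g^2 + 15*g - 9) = (g^2 + 9*g + 14)/(g^2 - 4*g + 3)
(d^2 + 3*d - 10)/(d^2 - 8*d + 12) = (d + 5)/(d - 6)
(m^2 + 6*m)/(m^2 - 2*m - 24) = m*(m + 6)/(m^2 - 2*m - 24)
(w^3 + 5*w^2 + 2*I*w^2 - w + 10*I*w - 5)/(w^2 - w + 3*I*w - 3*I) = (w^3 + w^2*(5 + 2*I) + w*(-1 + 10*I) - 5)/(w^2 + w*(-1 + 3*I) - 3*I)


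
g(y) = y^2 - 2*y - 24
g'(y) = 2*y - 2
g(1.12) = -24.99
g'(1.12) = 0.24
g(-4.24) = 2.46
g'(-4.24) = -10.48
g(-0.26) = -23.41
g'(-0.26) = -2.52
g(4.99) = -9.08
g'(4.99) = 7.98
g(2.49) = -22.78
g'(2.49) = 2.98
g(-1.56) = -18.45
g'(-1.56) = -5.12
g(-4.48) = 5.03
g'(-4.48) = -10.96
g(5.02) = -8.84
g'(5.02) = 8.04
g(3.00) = -21.00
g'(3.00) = 4.00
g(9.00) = 39.00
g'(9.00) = 16.00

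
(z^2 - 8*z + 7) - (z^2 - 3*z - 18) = 25 - 5*z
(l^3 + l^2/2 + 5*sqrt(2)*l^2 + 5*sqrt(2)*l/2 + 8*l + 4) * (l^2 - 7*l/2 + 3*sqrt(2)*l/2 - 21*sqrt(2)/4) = l^5 - 3*l^4 + 13*sqrt(2)*l^4/2 - 39*sqrt(2)*l^3/2 + 85*l^3/4 - 69*l^2 + 5*sqrt(2)*l^2/8 - 36*sqrt(2)*l - 161*l/4 - 21*sqrt(2)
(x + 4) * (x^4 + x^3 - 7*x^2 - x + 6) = x^5 + 5*x^4 - 3*x^3 - 29*x^2 + 2*x + 24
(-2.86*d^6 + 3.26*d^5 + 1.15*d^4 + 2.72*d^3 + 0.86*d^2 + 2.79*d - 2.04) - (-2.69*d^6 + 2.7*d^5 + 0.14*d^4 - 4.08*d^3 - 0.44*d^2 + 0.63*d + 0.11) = -0.17*d^6 + 0.56*d^5 + 1.01*d^4 + 6.8*d^3 + 1.3*d^2 + 2.16*d - 2.15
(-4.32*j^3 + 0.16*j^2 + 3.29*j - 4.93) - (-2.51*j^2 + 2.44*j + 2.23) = -4.32*j^3 + 2.67*j^2 + 0.85*j - 7.16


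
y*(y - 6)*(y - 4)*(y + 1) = y^4 - 9*y^3 + 14*y^2 + 24*y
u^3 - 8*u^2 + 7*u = u*(u - 7)*(u - 1)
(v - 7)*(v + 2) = v^2 - 5*v - 14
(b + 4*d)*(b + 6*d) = b^2 + 10*b*d + 24*d^2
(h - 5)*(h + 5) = h^2 - 25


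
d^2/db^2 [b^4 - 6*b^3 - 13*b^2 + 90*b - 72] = 12*b^2 - 36*b - 26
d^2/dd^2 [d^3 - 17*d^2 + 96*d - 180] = 6*d - 34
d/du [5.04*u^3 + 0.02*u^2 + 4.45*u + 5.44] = 15.12*u^2 + 0.04*u + 4.45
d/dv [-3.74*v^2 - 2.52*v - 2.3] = -7.48*v - 2.52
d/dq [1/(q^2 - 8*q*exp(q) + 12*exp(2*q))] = 2*(4*q*exp(q) - q - 12*exp(2*q) + 4*exp(q))/(q^2 - 8*q*exp(q) + 12*exp(2*q))^2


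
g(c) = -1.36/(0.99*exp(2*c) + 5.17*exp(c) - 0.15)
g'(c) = -1.36*(-1.98*exp(2*c) - 5.17*exp(c))/(0.99*exp(2*c) + 5.17*exp(c) - 0.15)^2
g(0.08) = -0.21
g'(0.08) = 0.25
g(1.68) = -0.02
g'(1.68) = 0.04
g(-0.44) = -0.38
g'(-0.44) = 0.44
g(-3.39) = -53.55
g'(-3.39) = 372.15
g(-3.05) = -14.01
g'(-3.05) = 35.98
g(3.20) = -0.00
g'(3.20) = 0.00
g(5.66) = -0.00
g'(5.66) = 0.00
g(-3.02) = -12.99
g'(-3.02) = 31.91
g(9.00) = 0.00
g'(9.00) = 0.00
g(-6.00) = 9.91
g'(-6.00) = 0.93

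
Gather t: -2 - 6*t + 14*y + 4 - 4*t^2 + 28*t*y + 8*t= -4*t^2 + t*(28*y + 2) + 14*y + 2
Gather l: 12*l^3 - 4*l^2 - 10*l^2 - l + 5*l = 12*l^3 - 14*l^2 + 4*l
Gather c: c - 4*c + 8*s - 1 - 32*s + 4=-3*c - 24*s + 3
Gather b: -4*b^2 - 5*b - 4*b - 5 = -4*b^2 - 9*b - 5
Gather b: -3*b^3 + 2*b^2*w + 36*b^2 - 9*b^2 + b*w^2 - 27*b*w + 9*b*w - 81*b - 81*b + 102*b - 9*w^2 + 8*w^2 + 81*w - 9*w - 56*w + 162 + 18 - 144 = -3*b^3 + b^2*(2*w + 27) + b*(w^2 - 18*w - 60) - w^2 + 16*w + 36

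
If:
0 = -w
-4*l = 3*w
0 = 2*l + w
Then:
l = 0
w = 0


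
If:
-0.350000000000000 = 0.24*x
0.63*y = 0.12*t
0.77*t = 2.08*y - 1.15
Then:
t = -3.08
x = -1.46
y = -0.59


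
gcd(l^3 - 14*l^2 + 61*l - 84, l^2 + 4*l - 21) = l - 3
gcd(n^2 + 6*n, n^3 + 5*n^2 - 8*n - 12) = n + 6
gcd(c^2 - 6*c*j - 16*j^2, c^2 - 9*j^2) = 1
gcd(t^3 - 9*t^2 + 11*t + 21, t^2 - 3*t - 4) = t + 1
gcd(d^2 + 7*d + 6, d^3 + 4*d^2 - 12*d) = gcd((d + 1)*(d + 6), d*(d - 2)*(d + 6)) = d + 6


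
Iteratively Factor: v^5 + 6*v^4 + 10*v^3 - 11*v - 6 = (v + 1)*(v^4 + 5*v^3 + 5*v^2 - 5*v - 6) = (v + 1)^2*(v^3 + 4*v^2 + v - 6) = (v + 1)^2*(v + 3)*(v^2 + v - 2) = (v - 1)*(v + 1)^2*(v + 3)*(v + 2)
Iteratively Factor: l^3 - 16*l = (l - 4)*(l^2 + 4*l) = l*(l - 4)*(l + 4)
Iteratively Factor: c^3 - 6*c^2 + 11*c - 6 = (c - 1)*(c^2 - 5*c + 6) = (c - 2)*(c - 1)*(c - 3)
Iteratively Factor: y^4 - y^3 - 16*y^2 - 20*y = (y + 2)*(y^3 - 3*y^2 - 10*y) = y*(y + 2)*(y^2 - 3*y - 10) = y*(y - 5)*(y + 2)*(y + 2)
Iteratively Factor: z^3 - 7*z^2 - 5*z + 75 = (z + 3)*(z^2 - 10*z + 25) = (z - 5)*(z + 3)*(z - 5)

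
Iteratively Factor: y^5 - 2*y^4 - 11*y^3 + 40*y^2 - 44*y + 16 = (y - 1)*(y^4 - y^3 - 12*y^2 + 28*y - 16) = (y - 2)*(y - 1)*(y^3 + y^2 - 10*y + 8) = (y - 2)^2*(y - 1)*(y^2 + 3*y - 4) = (y - 2)^2*(y - 1)*(y + 4)*(y - 1)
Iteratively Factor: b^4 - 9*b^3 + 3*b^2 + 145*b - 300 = (b - 5)*(b^3 - 4*b^2 - 17*b + 60) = (b - 5)*(b + 4)*(b^2 - 8*b + 15) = (b - 5)*(b - 3)*(b + 4)*(b - 5)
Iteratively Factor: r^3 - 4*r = (r - 2)*(r^2 + 2*r) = (r - 2)*(r + 2)*(r)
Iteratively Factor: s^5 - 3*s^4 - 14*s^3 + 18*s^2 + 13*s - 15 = (s - 5)*(s^4 + 2*s^3 - 4*s^2 - 2*s + 3) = (s - 5)*(s + 3)*(s^3 - s^2 - s + 1) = (s - 5)*(s + 1)*(s + 3)*(s^2 - 2*s + 1) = (s - 5)*(s - 1)*(s + 1)*(s + 3)*(s - 1)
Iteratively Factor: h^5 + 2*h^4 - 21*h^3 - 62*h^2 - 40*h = (h - 5)*(h^4 + 7*h^3 + 14*h^2 + 8*h) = (h - 5)*(h + 4)*(h^3 + 3*h^2 + 2*h) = (h - 5)*(h + 2)*(h + 4)*(h^2 + h) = (h - 5)*(h + 1)*(h + 2)*(h + 4)*(h)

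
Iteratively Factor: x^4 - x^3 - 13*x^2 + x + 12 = (x + 1)*(x^3 - 2*x^2 - 11*x + 12) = (x - 1)*(x + 1)*(x^2 - x - 12) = (x - 1)*(x + 1)*(x + 3)*(x - 4)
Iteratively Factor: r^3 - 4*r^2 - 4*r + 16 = (r + 2)*(r^2 - 6*r + 8) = (r - 4)*(r + 2)*(r - 2)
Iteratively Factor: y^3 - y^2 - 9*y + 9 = (y - 3)*(y^2 + 2*y - 3) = (y - 3)*(y - 1)*(y + 3)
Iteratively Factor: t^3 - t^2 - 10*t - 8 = (t + 2)*(t^2 - 3*t - 4) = (t - 4)*(t + 2)*(t + 1)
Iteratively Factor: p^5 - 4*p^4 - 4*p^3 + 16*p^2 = (p - 2)*(p^4 - 2*p^3 - 8*p^2) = (p - 2)*(p + 2)*(p^3 - 4*p^2) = (p - 4)*(p - 2)*(p + 2)*(p^2) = p*(p - 4)*(p - 2)*(p + 2)*(p)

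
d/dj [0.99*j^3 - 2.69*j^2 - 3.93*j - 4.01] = 2.97*j^2 - 5.38*j - 3.93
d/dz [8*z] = 8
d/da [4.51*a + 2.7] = 4.51000000000000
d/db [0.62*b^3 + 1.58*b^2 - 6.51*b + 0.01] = 1.86*b^2 + 3.16*b - 6.51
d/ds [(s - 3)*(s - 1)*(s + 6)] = 3*s^2 + 4*s - 21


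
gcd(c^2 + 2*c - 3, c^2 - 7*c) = 1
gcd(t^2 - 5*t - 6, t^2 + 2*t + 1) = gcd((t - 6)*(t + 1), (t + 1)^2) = t + 1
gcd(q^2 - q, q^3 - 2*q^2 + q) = q^2 - q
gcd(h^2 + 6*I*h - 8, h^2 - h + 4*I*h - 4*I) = h + 4*I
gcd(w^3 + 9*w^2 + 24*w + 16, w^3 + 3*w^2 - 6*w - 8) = w^2 + 5*w + 4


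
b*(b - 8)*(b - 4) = b^3 - 12*b^2 + 32*b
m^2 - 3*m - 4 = (m - 4)*(m + 1)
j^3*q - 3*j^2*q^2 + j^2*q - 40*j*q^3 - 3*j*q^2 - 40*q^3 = (j - 8*q)*(j + 5*q)*(j*q + q)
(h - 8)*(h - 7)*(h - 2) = h^3 - 17*h^2 + 86*h - 112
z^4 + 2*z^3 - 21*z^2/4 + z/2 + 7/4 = (z - 1)^2*(z + 1/2)*(z + 7/2)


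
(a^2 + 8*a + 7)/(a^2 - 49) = (a + 1)/(a - 7)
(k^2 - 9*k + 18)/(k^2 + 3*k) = (k^2 - 9*k + 18)/(k*(k + 3))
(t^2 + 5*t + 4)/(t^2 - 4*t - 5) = (t + 4)/(t - 5)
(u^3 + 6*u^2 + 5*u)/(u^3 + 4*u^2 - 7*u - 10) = u/(u - 2)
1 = 1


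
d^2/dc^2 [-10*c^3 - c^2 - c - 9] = -60*c - 2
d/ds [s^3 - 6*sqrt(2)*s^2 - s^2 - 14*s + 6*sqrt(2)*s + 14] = 3*s^2 - 12*sqrt(2)*s - 2*s - 14 + 6*sqrt(2)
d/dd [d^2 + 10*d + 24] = 2*d + 10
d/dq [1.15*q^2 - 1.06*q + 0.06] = 2.3*q - 1.06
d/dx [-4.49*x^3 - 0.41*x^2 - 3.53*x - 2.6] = -13.47*x^2 - 0.82*x - 3.53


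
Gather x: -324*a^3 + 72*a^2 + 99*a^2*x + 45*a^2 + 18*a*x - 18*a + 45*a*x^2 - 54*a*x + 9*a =-324*a^3 + 117*a^2 + 45*a*x^2 - 9*a + x*(99*a^2 - 36*a)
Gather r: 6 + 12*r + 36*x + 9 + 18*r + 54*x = 30*r + 90*x + 15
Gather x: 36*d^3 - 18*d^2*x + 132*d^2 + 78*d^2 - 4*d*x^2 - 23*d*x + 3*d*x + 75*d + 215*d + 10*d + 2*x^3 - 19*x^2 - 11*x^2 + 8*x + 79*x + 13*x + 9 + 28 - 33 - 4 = 36*d^3 + 210*d^2 + 300*d + 2*x^3 + x^2*(-4*d - 30) + x*(-18*d^2 - 20*d + 100)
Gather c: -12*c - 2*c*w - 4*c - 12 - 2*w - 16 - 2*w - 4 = c*(-2*w - 16) - 4*w - 32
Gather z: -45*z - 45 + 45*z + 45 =0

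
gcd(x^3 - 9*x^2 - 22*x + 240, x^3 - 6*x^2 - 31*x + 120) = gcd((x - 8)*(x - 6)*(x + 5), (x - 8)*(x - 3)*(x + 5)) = x^2 - 3*x - 40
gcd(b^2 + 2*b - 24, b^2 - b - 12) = b - 4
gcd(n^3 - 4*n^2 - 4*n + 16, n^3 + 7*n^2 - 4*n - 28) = n^2 - 4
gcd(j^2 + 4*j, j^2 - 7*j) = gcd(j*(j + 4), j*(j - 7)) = j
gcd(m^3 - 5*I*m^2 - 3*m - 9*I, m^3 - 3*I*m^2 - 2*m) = 1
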